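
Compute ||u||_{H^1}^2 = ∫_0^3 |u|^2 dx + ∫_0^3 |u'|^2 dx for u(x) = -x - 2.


||u||_{H^1}^2 = 42

The H^1 norm (squared) on an interval (0, L) is
  ||u||_{H^1}^2 = ∫_0^L u(x)^2 dx + ∫_0^L u'(x)^2 dx.
Compute u'(x) = -1.
Then u(x)^2 = x**2 + 4*x + 4 and u'(x)^2 = 1.
Integrate each monomial from 0 to 3 using ∫_0^3 c·x^n dx = c·3^(n+1)/(n+1):
  ∫_0^3 u(x)^2 dx = ∫_0^3 (x^2 + 4*x + 4) dx. Term by term:
    ∫_0^3 x^2 dx = 9;  ∫_0^3 4*x dx = 18;  ∫_0^3 4 dx = 12.
  Sum: 9 + 18 + 12 = 39.
  ∫_0^3 u'(x)^2 dx = ∫_0^3 (1) dx. Term by term:
    ∫_0^3 1 dx = 3.
Adding: ||u||_{H^1}^2 = 39 + 3 = 42.


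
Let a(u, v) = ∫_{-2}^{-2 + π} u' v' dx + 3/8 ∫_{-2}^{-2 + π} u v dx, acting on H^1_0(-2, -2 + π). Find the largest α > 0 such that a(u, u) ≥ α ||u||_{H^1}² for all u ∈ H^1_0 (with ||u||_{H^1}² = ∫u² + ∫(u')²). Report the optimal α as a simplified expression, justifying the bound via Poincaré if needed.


α = 11/16

Coercivity of a(·,·) on H^1_0(-2, -2 + π) means a(u, u) ≥ α ||u||_{H^1}² for every u ∈ H^1_0.
The interval has length L = π, and Poincaré/coercivity depend only on L. Here a(u, u) = ∫(u')² + (3/8)·∫u².
Here 0 < c = 3/8 < 1. The condition a(u,u) ≥ α||u||_{H^1}² reads (1−α)∫(u')² ≥ (α−c)∫u². Any admissible α is ≤ 1 (rapidly oscillating u have ∫u²/∫(u')² → 0), and α = 1 would force 0 ≥ (1−c)∫u², impossible since c < 1; so 1−α > 0. By the sharp Poincaré inequality on H^1_0 of an interval of length L, ∫(u')² ≥ (π/L)²∫u² with equality for the first sine mode sin(π(x−x₀)/L) (x₀ the left endpoint), so the inequality holds for all u iff (1−α)(π/L)² ≥ α − c, i.e. α ≤ ((π/L)² + c)/((π/L)² + 1) = (1 + c(L/π)²)/(1 + (L/π)²). With (π/L)² = 1 and c = 3/8, the largest admissible constant is α = ((π/L)² + c)/((π/L)² + 1).
Simplifying, α = 11/16.


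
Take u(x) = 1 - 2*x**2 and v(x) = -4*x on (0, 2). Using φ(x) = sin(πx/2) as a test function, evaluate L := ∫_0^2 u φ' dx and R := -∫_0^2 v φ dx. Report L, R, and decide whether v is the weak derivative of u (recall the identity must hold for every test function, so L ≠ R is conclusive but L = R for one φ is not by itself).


LHS = 16/π, RHS = 16/π. Yes, v = u' weakly.

u(x) = 1 - 2*x**2, classical derivative u'(x) = -4*x.
φ(x) = sin(πx/2), so φ'(x) = π*cos(π*x/2)/2.
Note φ(0) = φ(2) = 0, so the boundary term u·φ vanishes.
LHS = ∫_0^2 u(x) φ'(x) dx = ∫_0^2 (-π*x^2*cos(π*x/2) + π*cos(π*x/2)/2) dx. Term by term:
  ∫_0^2 π*cos(π*x/2)/2 dx = 0;  ∫_0^2 -π*x^2*cos(π*x/2) dx = 16/π.
Sum: 0 + 16/π = 16/π.
So LHS = 16/π.
∫_0^2 v(x) φ(x) dx = ∫_0^2 (-4*x*sin(π*x/2)) dx. Term by term:
  ∫_0^2 -4*x*sin(π*x/2) dx = -16/π.
So RHS = -∫_0^2 v(x) φ(x) dx = 16/π.
LHS = RHS, so the identity holds for this test φ.
Moreover u is smooth here and v(x) = u'(x) = -4*x pointwise, so the identity holds for every test function. Hence v is the weak derivative of u.


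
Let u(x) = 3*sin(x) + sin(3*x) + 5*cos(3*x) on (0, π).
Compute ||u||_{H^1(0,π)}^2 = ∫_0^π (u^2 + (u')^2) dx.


||u||_{H^1(0,π)}^2 = 139*π

u'(x) = -15*sin(3*x) + 3*cos(x) + 3*cos(3*x).
Expand u² and (u')² and integrate term by term on (0, π), using: for integers n ≥ 1, ∫_0^π sin²(nx) dx = ∫_0^π cos²(nx) dx = π/2; for n ≠ n', ∫_0^π sin(nx)sin(n'x) dx = ∫_0^π cos(nx)cos(n'x) dx = 0; and by product-to-sum, ∫_0^π sin(nx)cos(n'x) dx = ½∫_0^π [sin((n+n')x) + sin((n−n')x)] dx, which is 0 when n+n' is even and 2n/(n²−n'²) when n+n' is odd (it need not vanish on (0, π)).
  u² squared terms: (3)²·∫sin(x)² dx = 9·π/2 = 9*π/2;  (5)²·∫cos(3x)² dx = 25·π/2 = 25*π/2;  (1)²·∫sin(3x)² dx = 1·π/2 = π/2.
  u² cross terms: 2·(3)·(5)·∫sin(x)·cos(3x) dx = 30·(0) = 0;  2·(3)·(1)·∫sin(x)·sin(3x) dx = 6·(0) = 0;  2·(5)·(1)·∫cos(3x)·sin(3x) dx = 10·(0) = 0.
  So ∫_0^π u² dx = 9*π/2 + 25*π/2 + π/2 + 0 + 0 + 0 = 35*π/2.
  (u')² squared terms: (-15)²·∫sin(3x)² dx = 225·π/2 = 225*π/2;  (3)²·∫cos(x)² dx = 9·π/2 = 9*π/2;  (3)²·∫cos(3x)² dx = 9·π/2 = 9*π/2.
  (u')² cross terms: 2·(-15)·(3)·∫sin(3x)·cos(x) dx = -90·(0) = 0;  2·(-15)·(3)·∫sin(3x)·cos(3x) dx = -90·(0) = 0;  2·(3)·(3)·∫cos(x)·cos(3x) dx = 18·(0) = 0.
  So ∫_0^π (u')² dx = 225*π/2 + 9*π/2 + 9*π/2 + 0 + 0 + 0 = 243*π/2.
||u||_{H^1}^2 = (35*π/2) + (243*π/2) = 139*π.


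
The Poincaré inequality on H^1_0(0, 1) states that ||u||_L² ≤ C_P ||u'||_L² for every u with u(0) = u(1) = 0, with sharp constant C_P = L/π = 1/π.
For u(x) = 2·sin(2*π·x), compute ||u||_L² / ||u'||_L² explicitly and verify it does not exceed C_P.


||u||_L² / ||u'||_L² = 1/(2*π) < C_P = 1/π.

u(x) = 2·sin(2*π·x), so u'(x) = 4*π*cos(2*π*x).
Writing u(x) = A·sin(kπx/L) with A = 2 and k = 2, use ∫_0^L sin²(kπx/L) dx = L/2 and ∫_0^L cos²(kπx/L) dx = L/2.
u² = 4·sin²(2*π·x) and (u')² = 16*π^2·cos²(2*π·x), and each of sin², cos² integrates to L/2 = 1/2 over (0, 1).
∫_0^1 u² dx = 2, so ||u||_L² = sqrt(2).
∫_0^1 (u')² dx = 8*π^2, so ||u'||_L² = 2*sqrt(2)*π.
Ratio ||u||_L² / ||u'||_L² = 1/(2*π).
Sharp Poincaré constant on H^1_0(0, 1) is C_P = L/π = 1/π, achieved by sin(π·x).
This is the k = 2 harmonic; the ratio L/(kπ) is strictly less than C_P = L/π, consistent with the sharp inequality ||u||_L² ≤ C_P ||u'||_L².


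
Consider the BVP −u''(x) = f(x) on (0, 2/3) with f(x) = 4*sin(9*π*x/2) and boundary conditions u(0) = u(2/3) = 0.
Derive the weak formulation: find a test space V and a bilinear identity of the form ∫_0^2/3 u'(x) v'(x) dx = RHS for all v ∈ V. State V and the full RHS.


V = H^1_0(0, 2/3) (so v(0) = v(2/3) = 0); weak form: ∫_0^2/3 u'v' dx = ∫_0^2/3 (4*sin(9*π*x/2)) v dx for all v ∈ V.

Multiply both sides by a test function v and integrate from 0 to 2/3:
  ∫_0^2/3 −u''(x) v(x) dx = ∫_0^2/3 f(x) v(x) dx.
Integrate the LHS by parts once:
  ∫_0^2/3 −u'' v dx = −[u'(x) v(x)]_0^2/3 + ∫_0^2/3 u'(x) v'(x) dx.
Thus ∫_0^2/3 u'(x) v'(x) dx = ∫_0^2/3 f(x) v(x) dx + [u'(x) v(x)]_0^2/3.
Choose V so that boundary terms are either known or forced to vanish.
u is Dirichlet: u(0) = u(2/3) = 0. Let V = H^1_0(0, 2/3); then v(0) = v(2/3) = 0, and [u' v]_0^2/3 = 0.
Weak formulation: find u (satisfying any essential BC) such that ∫_0^2/3 u'(x) v'(x) dx = ∫_0^2/3 f v dx for all v ∈ V.
Substituting f(x) = 4*sin(9*π*x/2), the right-hand side is ∫_0^2/3 (4*sin(9*π*x/2)) v dx.


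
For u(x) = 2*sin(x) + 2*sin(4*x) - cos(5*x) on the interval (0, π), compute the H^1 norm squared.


||u||_{H^1(0,π)}^2 = 832/9 + 51*π

u'(x) = 5*sin(5*x) + 2*cos(x) + 8*cos(4*x).
Expand u² and (u')² and integrate term by term on (0, π), using: for integers n ≥ 1, ∫_0^π sin²(nx) dx = ∫_0^π cos²(nx) dx = π/2; for n ≠ n', ∫_0^π sin(nx)sin(n'x) dx = ∫_0^π cos(nx)cos(n'x) dx = 0; and by product-to-sum, ∫_0^π sin(nx)cos(n'x) dx = ½∫_0^π [sin((n+n')x) + sin((n−n')x)] dx, which is 0 when n+n' is even and 2n/(n²−n'²) when n+n' is odd (it need not vanish on (0, π)).
  u² squared terms: (-1)²·∫cos(5x)² dx = 1·π/2 = π/2;  (2)²·∫sin(x)² dx = 4·π/2 = 2*π;  (2)²·∫sin(4x)² dx = 4·π/2 = 2*π.
  u² cross terms: 2·(-1)·(2)·∫cos(5x)·sin(x) dx = -4·(0) = 0;  2·(-1)·(2)·∫cos(5x)·sin(4x) dx = -4·(-8/9) = 32/9;  2·(2)·(2)·∫sin(x)·sin(4x) dx = 8·(0) = 0.
  So ∫_0^π u² dx = π/2 + 2*π + 2*π + 0 + 32/9 + 0 = 32/9 + 9*π/2.
  (u')² squared terms: (2)²·∫cos(x)² dx = 4·π/2 = 2*π;  (5)²·∫sin(5x)² dx = 25·π/2 = 25*π/2;  (8)²·∫cos(4x)² dx = 64·π/2 = 32*π.
  (u')² cross terms: 2·(2)·(5)·∫cos(x)·sin(5x) dx = 20·(0) = 0;  2·(2)·(8)·∫cos(x)·cos(4x) dx = 32·(0) = 0;  2·(5)·(8)·∫sin(5x)·cos(4x) dx = 80·(10/9) = 800/9.
  So ∫_0^π (u')² dx = 2*π + 25*π/2 + 32*π + 0 + 0 + 800/9 = 800/9 + 93*π/2.
||u||_{H^1}^2 = (32/9 + 9*π/2) + (800/9 + 93*π/2) = 832/9 + 51*π.


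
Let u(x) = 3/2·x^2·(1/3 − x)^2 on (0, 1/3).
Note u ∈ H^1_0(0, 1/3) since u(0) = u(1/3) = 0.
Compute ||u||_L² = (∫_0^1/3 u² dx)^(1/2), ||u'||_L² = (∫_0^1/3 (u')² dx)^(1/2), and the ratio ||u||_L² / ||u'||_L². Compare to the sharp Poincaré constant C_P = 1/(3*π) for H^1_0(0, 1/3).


||u||_L² / ||u'||_L² = sqrt(3)/18 < C_P = 1/(3*π).

u(x) = 3/2·x^2·(1/3 − x)^2, so u'(x) = x*(3*x - 1)*(6*x - 1)/3.
u(x) = 3/2·x^2·(1/3 − x)^2 vanishes at x = 0 and x = 1/3, so u ∈ H^1_0(0, 1/3). Differentiate via the product rule and integrate the resulting polynomials term by term.
  ∫_0^1/3 u² dx = ∫_0^1/3 (9*x^8/4 - 3*x^7 + 3*x^6/2 - x^5/3 + x^4/36) dx. Term by term:
    ∫_0^1/3 9*x^8/4 dx = 1/78732;  ∫_0^1/3 -3*x^7 dx = -1/17496;  ∫_0^1/3 3*x^6/2 dx = 1/10206;
    ∫_0^1/3 -x^5/3 dx = -1/13122;  ∫_0^1/3 x^4/36 dx = 1/43740.
  Sum: 1/78732 − 1/17496 + 1/10206 − 1/13122 + 1/43740 = 1/5511240.
  ∫_0^1/3 (u')² dx = ∫_0^1/3 (36*x^6 - 36*x^5 + 13*x^4 - 2*x^3 + x^2/9) dx. Term by term:
    ∫_0^1/3 36*x^6 dx = 4/1701;  ∫_0^1/3 -36*x^5 dx = -2/243;  ∫_0^1/3 13*x^4 dx = 13/1215;
    ∫_0^1/3 -2*x^3 dx = -1/162;  ∫_0^1/3 x^2/9 dx = 1/729.
  Sum: 4/1701 − 2/243 + 13/1215 − 1/162 + 1/729 = 1/51030.
∫_0^1/3 u² dx = 1/5511240, so ||u||_L² = sqrt(210)/34020.
∫_0^1/3 (u')² dx = 1/51030, so ||u'||_L² = sqrt(70)/1890.
Ratio ||u||_L² / ||u'||_L² = sqrt(3)/18.
Sharp Poincaré constant on H^1_0(0, 1/3) is C_P = L/π = 1/(3*π), achieved by sin(3*π·x).
A polynomial bump cannot attain the sharp Poincaré constant (only the first sine eigenfunction does), so the ratio is strictly less than C_P, consistent with ||u||_L² ≤ C_P ||u'||_L².


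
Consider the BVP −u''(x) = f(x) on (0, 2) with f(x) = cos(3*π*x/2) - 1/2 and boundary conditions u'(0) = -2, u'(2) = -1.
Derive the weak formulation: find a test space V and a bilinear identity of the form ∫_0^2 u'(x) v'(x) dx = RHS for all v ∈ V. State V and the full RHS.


V = H^1(0, 2) (v unrestricted at boundary; u is determined up to an additive constant); weak form: ∫_0^2 u'v' dx = ∫_0^2 (cos(3*π*x/2) - 1/2) v dx − v(2) + 2·v(0) for all v ∈ V.

Multiply both sides by a test function v and integrate from 0 to 2:
  ∫_0^2 −u''(x) v(x) dx = ∫_0^2 f(x) v(x) dx.
Integrate the LHS by parts once:
  ∫_0^2 −u'' v dx = −[u'(x) v(x)]_0^2 + ∫_0^2 u'(x) v'(x) dx.
Thus ∫_0^2 u'(x) v'(x) dx = ∫_0^2 f(x) v(x) dx + [u'(x) v(x)]_0^2.
Choose V so that boundary terms are either known or forced to vanish.
u has inhomogeneous Neumann u'(0) = -2, u'(2) = -1. [u' v]_0^2 = (-1)·v(2) − (-2)·v(0) = − v(2) + 2·v(0). Take V = H^1(0, 2); boundary term becomes part of RHS.
Weak formulation: find u (satisfying any essential BC) such that ∫_0^2 u'(x) v'(x) dx = ∫_0^2 f v dx − v(2) + 2·v(0) for all v ∈ V (Neumann data are natural BCs: they enter the RHS as boundary terms).
Substituting f(x) = cos(3*π*x/2) - 1/2, the right-hand side is ∫_0^2 (cos(3*π*x/2) - 1/2) v dx − v(2) + 2·v(0).
Compatibility check (pure Neumann): taking v ≡ 1 ∈ V gives 0 = ∫_0^2 f dx + (-1) − (-2), i.e. ∫_0^2 f dx must equal u'(0) − u'(2) = -1. Indeed ∫_0^2 (cos(3*π*x/2) - 1/2) dx = -1, so the data are compatible. The solution is then unique only up to an additive constant (fix it e.g. by requiring ∫_0^2 u dx = 0).


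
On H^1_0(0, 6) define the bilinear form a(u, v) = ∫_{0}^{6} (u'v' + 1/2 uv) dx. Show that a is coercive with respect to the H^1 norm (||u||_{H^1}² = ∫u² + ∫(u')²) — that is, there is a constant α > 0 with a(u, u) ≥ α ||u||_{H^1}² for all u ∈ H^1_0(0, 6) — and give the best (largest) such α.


α = (π^2 + 18)/(π^2 + 36)

Coercivity of a(·,·) on H^1_0(0, 6) means a(u, u) ≥ α ||u||_{H^1}² for every u ∈ H^1_0.
The interval has length L = 6, and Poincaré/coercivity depend only on L. Here a(u, u) = ∫(u')² + (1/2)·∫u².
Here 0 < c = 1/2 < 1. The condition a(u,u) ≥ α||u||_{H^1}² reads (1−α)∫(u')² ≥ (α−c)∫u². Any admissible α is ≤ 1 (rapidly oscillating u have ∫u²/∫(u')² → 0), and α = 1 would force 0 ≥ (1−c)∫u², impossible since c < 1; so 1−α > 0. By the sharp Poincaré inequality on H^1_0 of an interval of length L, ∫(u')² ≥ (π/L)²∫u² with equality for the first sine mode sin(π(x−x₀)/L) (x₀ the left endpoint), so the inequality holds for all u iff (1−α)(π/L)² ≥ α − c, i.e. α ≤ ((π/L)² + c)/((π/L)² + 1) = (1 + c(L/π)²)/(1 + (L/π)²). With (π/L)² = π^2/36 and c = 1/2, the largest admissible constant is α = ((π/L)² + c)/((π/L)² + 1).
Simplifying, α = (π^2 + 18)/(π^2 + 36).


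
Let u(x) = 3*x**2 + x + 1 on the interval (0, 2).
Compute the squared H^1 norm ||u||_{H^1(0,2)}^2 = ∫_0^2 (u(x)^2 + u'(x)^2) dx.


||u||_{H^1}^2 = 3424/15

The H^1 norm (squared) on an interval (0, L) is
  ||u||_{H^1}^2 = ∫_0^L u(x)^2 dx + ∫_0^L u'(x)^2 dx.
Compute u'(x) = 6*x + 1.
Then u(x)^2 = 9*x**4 + 6*x**3 + 7*x**2 + 2*x + 1 and u'(x)^2 = 36*x**2 + 12*x + 1.
Integrate each monomial from 0 to 2 using ∫_0^2 c·x^n dx = c·2^(n+1)/(n+1):
  ∫_0^2 u(x)^2 dx = ∫_0^2 (9*x^4 + 6*x^3 + 7*x^2 + 2*x + 1) dx. Term by term:
    ∫_0^2 9*x^4 dx = 288/5;  ∫_0^2 6*x^3 dx = 24;  ∫_0^2 7*x^2 dx = 56/3;
    ∫_0^2 2*x dx = 4;  ∫_0^2 1 dx = 2.
  Sum: 288/5 + 24 + 56/3 + 4 + 2 = 1594/15.
  ∫_0^2 u'(x)^2 dx = ∫_0^2 (36*x^2 + 12*x + 1) dx. Term by term:
    ∫_0^2 36*x^2 dx = 96;  ∫_0^2 12*x dx = 24;  ∫_0^2 1 dx = 2.
  Sum: 96 + 24 + 2 = 122.
Adding: ||u||_{H^1}^2 = 1594/15 + 122 = 3424/15.


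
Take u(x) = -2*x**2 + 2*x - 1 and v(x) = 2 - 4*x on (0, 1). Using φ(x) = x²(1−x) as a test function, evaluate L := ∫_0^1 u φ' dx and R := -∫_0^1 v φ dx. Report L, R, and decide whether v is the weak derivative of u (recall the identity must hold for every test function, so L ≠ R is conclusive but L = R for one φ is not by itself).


LHS = 1/30, RHS = 1/30. Yes, v = u' weakly.

u(x) = -2*x**2 + 2*x - 1, classical derivative u'(x) = 2 - 4*x.
φ(x) = x²(1−x), so φ'(x) = x*(2 - 3*x).
Note φ(0) = φ(1) = 0, so the boundary term u·φ vanishes.
LHS = ∫_0^1 u(x) φ'(x) dx = ∫_0^1 (6*x^4 - 10*x^3 + 7*x^2 - 2*x) dx. Term by term:
  ∫_0^1 6*x^4 dx = 6/5;  ∫_0^1 -10*x^3 dx = -5/2;  ∫_0^1 7*x^2 dx = 7/3;
  ∫_0^1 -2*x dx = -1.
Sum: 6/5 − 5/2 + 7/3 − 1 = 1/30.
So LHS = 1/30.
∫_0^1 v(x) φ(x) dx = ∫_0^1 (4*x^4 - 6*x^3 + 2*x^2) dx. Term by term:
  ∫_0^1 4*x^4 dx = 4/5;  ∫_0^1 -6*x^3 dx = -3/2;  ∫_0^1 2*x^2 dx = 2/3.
Sum: 4/5 − 3/2 + 2/3 = -1/30.
So RHS = -∫_0^1 v(x) φ(x) dx = 1/30.
LHS = RHS, so the identity holds for this test φ.
Moreover u is smooth here and v(x) = u'(x) = 2 - 4*x pointwise, so the identity holds for every test function. Hence v is the weak derivative of u.


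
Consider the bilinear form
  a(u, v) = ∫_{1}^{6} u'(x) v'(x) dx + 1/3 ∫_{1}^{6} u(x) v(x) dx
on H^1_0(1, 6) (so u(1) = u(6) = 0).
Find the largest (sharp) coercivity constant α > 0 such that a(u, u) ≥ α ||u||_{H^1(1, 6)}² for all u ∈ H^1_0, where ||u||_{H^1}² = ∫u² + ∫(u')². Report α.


α = (25/3 + π^2)/(π^2 + 25)

Coercivity of a(·,·) on H^1_0(1, 6) means a(u, u) ≥ α ||u||_{H^1}² for every u ∈ H^1_0.
The interval has length L = 5, and Poincaré/coercivity depend only on L. Here a(u, u) = ∫(u')² + (1/3)·∫u².
Here 0 < c = 1/3 < 1. The condition a(u,u) ≥ α||u||_{H^1}² reads (1−α)∫(u')² ≥ (α−c)∫u². Any admissible α is ≤ 1 (rapidly oscillating u have ∫u²/∫(u')² → 0), and α = 1 would force 0 ≥ (1−c)∫u², impossible since c < 1; so 1−α > 0. By the sharp Poincaré inequality on H^1_0 of an interval of length L, ∫(u')² ≥ (π/L)²∫u² with equality for the first sine mode sin(π(x−x₀)/L) (x₀ the left endpoint), so the inequality holds for all u iff (1−α)(π/L)² ≥ α − c, i.e. α ≤ ((π/L)² + c)/((π/L)² + 1) = (1 + c(L/π)²)/(1 + (L/π)²). With (π/L)² = π^2/25 and c = 1/3, the largest admissible constant is α = ((π/L)² + c)/((π/L)² + 1).
Simplifying, α = (25/3 + π^2)/(π^2 + 25).


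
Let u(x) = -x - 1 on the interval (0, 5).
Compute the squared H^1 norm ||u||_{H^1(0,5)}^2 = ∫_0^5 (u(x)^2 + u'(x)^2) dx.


||u||_{H^1}^2 = 230/3

The H^1 norm (squared) on an interval (0, L) is
  ||u||_{H^1}^2 = ∫_0^L u(x)^2 dx + ∫_0^L u'(x)^2 dx.
Compute u'(x) = -1.
Then u(x)^2 = x**2 + 2*x + 1 and u'(x)^2 = 1.
Integrate each monomial from 0 to 5 using ∫_0^5 c·x^n dx = c·5^(n+1)/(n+1):
  ∫_0^5 u(x)^2 dx = ∫_0^5 (x^2 + 2*x + 1) dx. Term by term:
    ∫_0^5 x^2 dx = 125/3;  ∫_0^5 2*x dx = 25;  ∫_0^5 1 dx = 5.
  Sum: 125/3 + 25 + 5 = 215/3.
  ∫_0^5 u'(x)^2 dx = ∫_0^5 (1) dx. Term by term:
    ∫_0^5 1 dx = 5.
Adding: ||u||_{H^1}^2 = 215/3 + 5 = 230/3.


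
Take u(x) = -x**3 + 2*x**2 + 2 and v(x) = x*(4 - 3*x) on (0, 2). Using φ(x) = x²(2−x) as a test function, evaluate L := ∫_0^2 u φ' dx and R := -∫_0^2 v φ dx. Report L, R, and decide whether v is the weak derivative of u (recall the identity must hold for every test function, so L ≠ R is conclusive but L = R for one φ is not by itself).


LHS = 0, RHS = 0. Yes, v = u' weakly.

u(x) = -x**3 + 2*x**2 + 2, classical derivative u'(x) = -3*x**2 + 4*x.
φ(x) = x²(2−x), so φ'(x) = x*(4 - 3*x).
Note φ(0) = φ(2) = 0, so the boundary term u·φ vanishes.
LHS = ∫_0^2 u(x) φ'(x) dx = ∫_0^2 (3*x^5 - 10*x^4 + 8*x^3 - 6*x^2 + 8*x) dx. Term by term:
  ∫_0^2 3*x^5 dx = 32;  ∫_0^2 -10*x^4 dx = -64;  ∫_0^2 8*x^3 dx = 32;
  ∫_0^2 -6*x^2 dx = -16;  ∫_0^2 8*x dx = 16.
Sum: 32 − 64 + 32 − 16 + 16 = 0.
So LHS = 0.
∫_0^2 v(x) φ(x) dx = ∫_0^2 (3*x^5 - 10*x^4 + 8*x^3) dx. Term by term:
  ∫_0^2 3*x^5 dx = 32;  ∫_0^2 -10*x^4 dx = -64;  ∫_0^2 8*x^3 dx = 32.
Sum: 32 − 64 + 32 = 0.
So RHS = -∫_0^2 v(x) φ(x) dx = 0.
LHS = RHS, so the identity holds for this test φ.
Moreover u is smooth here and v(x) = u'(x) = -3*x**2 + 4*x pointwise, so the identity holds for every test function. Hence v is the weak derivative of u.


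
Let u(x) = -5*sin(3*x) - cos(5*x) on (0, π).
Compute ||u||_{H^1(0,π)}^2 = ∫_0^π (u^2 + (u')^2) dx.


||u||_{H^1(0,π)}^2 = 138*π

u'(x) = 5*sin(5*x) - 15*cos(3*x).
Expand u² and (u')² and integrate term by term on (0, π), using: for integers n ≥ 1, ∫_0^π sin²(nx) dx = ∫_0^π cos²(nx) dx = π/2; for n ≠ n', ∫_0^π sin(nx)sin(n'x) dx = ∫_0^π cos(nx)cos(n'x) dx = 0; and by product-to-sum, ∫_0^π sin(nx)cos(n'x) dx = ½∫_0^π [sin((n+n')x) + sin((n−n')x)] dx, which is 0 when n+n' is even and 2n/(n²−n'²) when n+n' is odd (it need not vanish on (0, π)).
  u² squared terms: (-1)²·∫cos(5x)² dx = 1·π/2 = π/2;  (-5)²·∫sin(3x)² dx = 25·π/2 = 25*π/2.
  u² cross terms: 2·(-1)·(-5)·∫cos(5x)·sin(3x) dx = 10·(0) = 0.
  So ∫_0^π u² dx = π/2 + 25*π/2 + 0 = 13*π.
  (u')² squared terms: (-15)²·∫cos(3x)² dx = 225·π/2 = 225*π/2;  (5)²·∫sin(5x)² dx = 25·π/2 = 25*π/2.
  (u')² cross terms: 2·(-15)·(5)·∫cos(3x)·sin(5x) dx = -150·(0) = 0.
  So ∫_0^π (u')² dx = 225*π/2 + 25*π/2 + 0 = 125*π.
||u||_{H^1}^2 = (13*π) + (125*π) = 138*π.


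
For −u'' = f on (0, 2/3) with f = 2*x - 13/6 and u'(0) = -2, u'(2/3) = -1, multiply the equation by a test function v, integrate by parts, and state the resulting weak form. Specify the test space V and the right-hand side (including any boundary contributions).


V = H^1(0, 2/3) (v unrestricted at boundary; u is determined up to an additive constant); weak form: ∫_0^2/3 u'v' dx = ∫_0^2/3 (2*x - 13/6) v dx − v(2/3) + 2·v(0) for all v ∈ V.

Multiply both sides by a test function v and integrate from 0 to 2/3:
  ∫_0^2/3 −u''(x) v(x) dx = ∫_0^2/3 f(x) v(x) dx.
Integrate the LHS by parts once:
  ∫_0^2/3 −u'' v dx = −[u'(x) v(x)]_0^2/3 + ∫_0^2/3 u'(x) v'(x) dx.
Thus ∫_0^2/3 u'(x) v'(x) dx = ∫_0^2/3 f(x) v(x) dx + [u'(x) v(x)]_0^2/3.
Choose V so that boundary terms are either known or forced to vanish.
u has inhomogeneous Neumann u'(0) = -2, u'(2/3) = -1. [u' v]_0^2/3 = (-1)·v(2/3) − (-2)·v(0) = − v(2/3) + 2·v(0). Take V = H^1(0, 2/3); boundary term becomes part of RHS.
Weak formulation: find u (satisfying any essential BC) such that ∫_0^2/3 u'(x) v'(x) dx = ∫_0^2/3 f v dx − v(2/3) + 2·v(0) for all v ∈ V (Neumann data are natural BCs: they enter the RHS as boundary terms).
Substituting f(x) = 2*x - 13/6, the right-hand side is ∫_0^2/3 (2*x - 13/6) v dx − v(2/3) + 2·v(0).
Compatibility check (pure Neumann): taking v ≡ 1 ∈ V gives 0 = ∫_0^2/3 f dx + (-1) − (-2), i.e. ∫_0^2/3 f dx must equal u'(0) − u'(2/3) = -1. Indeed ∫_0^2/3 (2*x - 13/6) dx = -1, so the data are compatible. The solution is then unique only up to an additive constant (fix it e.g. by requiring ∫_0^2/3 u dx = 0).


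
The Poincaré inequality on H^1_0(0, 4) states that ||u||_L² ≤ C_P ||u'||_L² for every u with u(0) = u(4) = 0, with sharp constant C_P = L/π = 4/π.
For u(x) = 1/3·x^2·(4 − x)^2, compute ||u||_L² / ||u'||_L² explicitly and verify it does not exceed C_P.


||u||_L² / ||u'||_L² = 2*sqrt(3)/3 < C_P = 4/π.

u(x) = 1/3·x^2·(4 − x)^2, so u'(x) = 4*x*(x - 4)*(x - 2)/3.
u(x) = 1/3·x^2·(4 − x)^2 vanishes at x = 0 and x = 4, so u ∈ H^1_0(0, 4). Differentiate via the product rule and integrate the resulting polynomials term by term.
  ∫_0^4 u² dx = ∫_0^4 (x^8/9 - 16*x^7/9 + 32*x^6/3 - 256*x^5/9 + 256*x^4/9) dx. Term by term:
    ∫_0^4 x^8/9 dx = 262144/81;  ∫_0^4 -16*x^7/9 dx = -131072/9;  ∫_0^4 32*x^6/3 dx = 524288/21;
    ∫_0^4 -256*x^5/9 dx = -524288/27;  ∫_0^4 256*x^4/9 dx = 262144/45.
  Sum: 262144/81 − 131072/9 + 524288/21 − 524288/27 + 262144/45 = 131072/2835.
  ∫_0^4 (u')² dx = ∫_0^4 (16*x^6/9 - 64*x^5/3 + 832*x^4/9 - 512*x^3/3 + 1024*x^2/9) dx. Term by term:
    ∫_0^4 16*x^6/9 dx = 262144/63;  ∫_0^4 -64*x^5/3 dx = -131072/9;  ∫_0^4 832*x^4/9 dx = 851968/45;
    ∫_0^4 -512*x^3/3 dx = -32768/3;  ∫_0^4 1024*x^2/9 dx = 65536/27.
  Sum: 262144/63 − 131072/9 + 851968/45 − 32768/3 + 65536/27 = 32768/945.
∫_0^4 u² dx = 131072/2835, so ||u||_L² = 256*sqrt(70)/315.
∫_0^4 (u')² dx = 32768/945, so ||u'||_L² = 128*sqrt(210)/315.
Ratio ||u||_L² / ||u'||_L² = 2*sqrt(3)/3.
Sharp Poincaré constant on H^1_0(0, 4) is C_P = L/π = 4/π, achieved by sin(π/4·x).
A polynomial bump cannot attain the sharp Poincaré constant (only the first sine eigenfunction does), so the ratio is strictly less than C_P, consistent with ||u||_L² ≤ C_P ||u'||_L².


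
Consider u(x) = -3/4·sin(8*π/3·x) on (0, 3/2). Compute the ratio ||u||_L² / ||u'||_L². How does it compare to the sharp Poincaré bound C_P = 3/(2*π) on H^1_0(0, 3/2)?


||u||_L² / ||u'||_L² = 3/(8*π) < C_P = 3/(2*π).

u(x) = -3/4·sin(8*π/3·x), so u'(x) = -2*π*cos(8*π*x/3).
Writing u(x) = A·sin(kπx/L) with A = -3/4 and k = 4, use ∫_0^L sin²(kπx/L) dx = L/2 and ∫_0^L cos²(kπx/L) dx = L/2.
u² = 9/16·sin²(8*π/3·x) and (u')² = 4*π^2·cos²(8*π/3·x), and each of sin², cos² integrates to L/2 = 3/4 over (0, 3/2).
∫_0^3/2 u² dx = 27/64, so ||u||_L² = 3*sqrt(3)/8.
∫_0^3/2 (u')² dx = 3*π^2, so ||u'||_L² = sqrt(3)*π.
Ratio ||u||_L² / ||u'||_L² = 3/(8*π).
Sharp Poincaré constant on H^1_0(0, 3/2) is C_P = L/π = 3/(2*π), achieved by sin(2*π/3·x).
This is the k = 4 harmonic; the ratio L/(kπ) is strictly less than C_P = L/π, consistent with the sharp inequality ||u||_L² ≤ C_P ||u'||_L².


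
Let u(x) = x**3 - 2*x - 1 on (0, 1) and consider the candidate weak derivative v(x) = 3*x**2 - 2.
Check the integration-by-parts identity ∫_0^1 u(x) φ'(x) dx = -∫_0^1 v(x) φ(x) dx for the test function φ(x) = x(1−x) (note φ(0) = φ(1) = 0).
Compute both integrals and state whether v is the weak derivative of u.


LHS = 11/60, RHS = 11/60. Yes, v = u' weakly.

u(x) = x**3 - 2*x - 1, classical derivative u'(x) = 3*x**2 - 2.
φ(x) = x(1−x), so φ'(x) = 1 - 2*x.
Note φ(0) = φ(1) = 0, so the boundary term u·φ vanishes.
LHS = ∫_0^1 u(x) φ'(x) dx = ∫_0^1 (-2*x^4 + x^3 + 4*x^2 - 1) dx. Term by term:
  ∫_0^1 -2*x^4 dx = -2/5;  ∫_0^1 x^3 dx = 1/4;  ∫_0^1 4*x^2 dx = 4/3;
  ∫_0^1 -1 dx = -1.
Sum: -2/5 + 1/4 + 4/3 − 1 = 11/60.
So LHS = 11/60.
∫_0^1 v(x) φ(x) dx = ∫_0^1 (-3*x^4 + 3*x^3 + 2*x^2 - 2*x) dx. Term by term:
  ∫_0^1 -3*x^4 dx = -3/5;  ∫_0^1 3*x^3 dx = 3/4;  ∫_0^1 2*x^2 dx = 2/3;
  ∫_0^1 -2*x dx = -1.
Sum: -3/5 + 3/4 + 2/3 − 1 = -11/60.
So RHS = -∫_0^1 v(x) φ(x) dx = 11/60.
LHS = RHS, so the identity holds for this test φ.
Moreover u is smooth here and v(x) = u'(x) = 3*x**2 - 2 pointwise, so the identity holds for every test function. Hence v is the weak derivative of u.


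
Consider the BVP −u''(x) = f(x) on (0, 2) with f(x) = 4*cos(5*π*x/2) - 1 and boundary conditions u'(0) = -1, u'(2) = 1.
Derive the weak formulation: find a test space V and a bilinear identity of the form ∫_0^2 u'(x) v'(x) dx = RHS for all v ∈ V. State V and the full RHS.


V = H^1(0, 2) (v unrestricted at boundary; u is determined up to an additive constant); weak form: ∫_0^2 u'v' dx = ∫_0^2 (4*cos(5*π*x/2) - 1) v dx + v(2) + v(0) for all v ∈ V.

Multiply both sides by a test function v and integrate from 0 to 2:
  ∫_0^2 −u''(x) v(x) dx = ∫_0^2 f(x) v(x) dx.
Integrate the LHS by parts once:
  ∫_0^2 −u'' v dx = −[u'(x) v(x)]_0^2 + ∫_0^2 u'(x) v'(x) dx.
Thus ∫_0^2 u'(x) v'(x) dx = ∫_0^2 f(x) v(x) dx + [u'(x) v(x)]_0^2.
Choose V so that boundary terms are either known or forced to vanish.
u has inhomogeneous Neumann u'(0) = -1, u'(2) = 1. [u' v]_0^2 = (1)·v(2) − (-1)·v(0) = v(2) + v(0). Take V = H^1(0, 2); boundary term becomes part of RHS.
Weak formulation: find u (satisfying any essential BC) such that ∫_0^2 u'(x) v'(x) dx = ∫_0^2 f v dx + v(2) + v(0) for all v ∈ V (Neumann data are natural BCs: they enter the RHS as boundary terms).
Substituting f(x) = 4*cos(5*π*x/2) - 1, the right-hand side is ∫_0^2 (4*cos(5*π*x/2) - 1) v dx + v(2) + v(0).
Compatibility check (pure Neumann): taking v ≡ 1 ∈ V gives 0 = ∫_0^2 f dx + (1) − (-1), i.e. ∫_0^2 f dx must equal u'(0) − u'(2) = -2. Indeed ∫_0^2 (4*cos(5*π*x/2) - 1) dx = -2, so the data are compatible. The solution is then unique only up to an additive constant (fix it e.g. by requiring ∫_0^2 u dx = 0).


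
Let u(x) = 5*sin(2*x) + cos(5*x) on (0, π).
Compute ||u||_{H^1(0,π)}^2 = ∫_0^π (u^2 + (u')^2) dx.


||u||_{H^1(0,π)}^2 = -1040/21 + 151*π/2

u'(x) = -5*sin(5*x) + 10*cos(2*x).
Expand u² and (u')² and integrate term by term on (0, π), using: for integers n ≥ 1, ∫_0^π sin²(nx) dx = ∫_0^π cos²(nx) dx = π/2; for n ≠ n', ∫_0^π sin(nx)sin(n'x) dx = ∫_0^π cos(nx)cos(n'x) dx = 0; and by product-to-sum, ∫_0^π sin(nx)cos(n'x) dx = ½∫_0^π [sin((n+n')x) + sin((n−n')x)] dx, which is 0 when n+n' is even and 2n/(n²−n'²) when n+n' is odd (it need not vanish on (0, π)).
  u² squared terms: (5)²·∫sin(2x)² dx = 25·π/2 = 25*π/2;  (1)²·∫cos(5x)² dx = 1·π/2 = π/2.
  u² cross terms: 2·(5)·(1)·∫sin(2x)·cos(5x) dx = 10·(-4/21) = -40/21.
  So ∫_0^π u² dx = 25*π/2 + π/2 − 40/21 = -40/21 + 13*π.
  (u')² squared terms: (-5)²·∫sin(5x)² dx = 25·π/2 = 25*π/2;  (10)²·∫cos(2x)² dx = 100·π/2 = 50*π.
  (u')² cross terms: 2·(-5)·(10)·∫sin(5x)·cos(2x) dx = -100·(10/21) = -1000/21.
  So ∫_0^π (u')² dx = 25*π/2 + 50*π − 1000/21 = -1000/21 + 125*π/2.
||u||_{H^1}^2 = (-40/21 + 13*π) + (-1000/21 + 125*π/2) = -1040/21 + 151*π/2.


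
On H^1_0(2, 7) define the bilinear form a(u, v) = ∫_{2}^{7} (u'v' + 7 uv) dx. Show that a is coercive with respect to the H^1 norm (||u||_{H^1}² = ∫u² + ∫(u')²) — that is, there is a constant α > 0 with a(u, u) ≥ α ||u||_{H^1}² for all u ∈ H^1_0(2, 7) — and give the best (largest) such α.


α = 1

Coercivity of a(·,·) on H^1_0(2, 7) means a(u, u) ≥ α ||u||_{H^1}² for every u ∈ H^1_0.
The interval has length L = 5, and Poincaré/coercivity depend only on L. Here a(u, u) = ∫(u')² + (7)·∫u².
Here c = 7 ≥ 1, so a(u,u) = ∫(u')² + c∫u² ≥ ∫(u')² + ∫u² = ||u||_{H^1}², i.e. α = 1 works. No larger α is possible: a(u,u) ≥ α||u||_{H^1}² means (1−α)∫(u')² ≥ (α−c)∫u², and for the modes u_n = sin(nπ(x−x₀)/L) (x₀ the left endpoint) one has ∫u_n²/∫(u_n')² = (L/(nπ))² → 0, so a(u_n,u_n)/||u_n||_{H^1}² → 1. Hence the optimal constant is α = 1.
Therefore α = 1.


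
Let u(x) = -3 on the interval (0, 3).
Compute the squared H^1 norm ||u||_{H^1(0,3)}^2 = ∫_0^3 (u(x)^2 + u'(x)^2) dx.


||u||_{H^1}^2 = 27

The H^1 norm (squared) on an interval (0, L) is
  ||u||_{H^1}^2 = ∫_0^L u(x)^2 dx + ∫_0^L u'(x)^2 dx.
Compute u'(x) = 0.
Then u(x)^2 = 9 and u'(x)^2 = 0.
Integrate each monomial from 0 to 3 using ∫_0^3 c·x^n dx = c·3^(n+1)/(n+1):
  ∫_0^3 u(x)^2 dx = ∫_0^3 (9) dx. Term by term:
    ∫_0^3 9 dx = 27.
  ∫_0^3 u'(x)^2 dx = ∫_0^3 (0) dx. Term by term:
    ∫_0^3 0 dx = 0.
Adding: ||u||_{H^1}^2 = 27 + 0 = 27.


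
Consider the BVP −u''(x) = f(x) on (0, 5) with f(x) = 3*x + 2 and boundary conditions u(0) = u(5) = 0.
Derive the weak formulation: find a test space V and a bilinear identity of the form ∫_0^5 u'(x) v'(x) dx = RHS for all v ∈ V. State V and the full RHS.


V = H^1_0(0, 5) (so v(0) = v(5) = 0); weak form: ∫_0^5 u'v' dx = ∫_0^5 (3*x + 2) v dx for all v ∈ V.

Multiply both sides by a test function v and integrate from 0 to 5:
  ∫_0^5 −u''(x) v(x) dx = ∫_0^5 f(x) v(x) dx.
Integrate the LHS by parts once:
  ∫_0^5 −u'' v dx = −[u'(x) v(x)]_0^5 + ∫_0^5 u'(x) v'(x) dx.
Thus ∫_0^5 u'(x) v'(x) dx = ∫_0^5 f(x) v(x) dx + [u'(x) v(x)]_0^5.
Choose V so that boundary terms are either known or forced to vanish.
u is Dirichlet: u(0) = u(5) = 0. Let V = H^1_0(0, 5); then v(0) = v(5) = 0, and [u' v]_0^5 = 0.
Weak formulation: find u (satisfying any essential BC) such that ∫_0^5 u'(x) v'(x) dx = ∫_0^5 f v dx for all v ∈ V.
Substituting f(x) = 3*x + 2, the right-hand side is ∫_0^5 (3*x + 2) v dx.


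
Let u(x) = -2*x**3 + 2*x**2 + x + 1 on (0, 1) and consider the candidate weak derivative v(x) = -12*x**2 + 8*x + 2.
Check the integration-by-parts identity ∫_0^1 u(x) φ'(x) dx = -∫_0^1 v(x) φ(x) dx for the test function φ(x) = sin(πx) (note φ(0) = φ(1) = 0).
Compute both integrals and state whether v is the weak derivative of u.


LHS = -24/π^3, RHS = -48/π^3. No, v is not the weak derivative of u.

u(x) = -2*x**3 + 2*x**2 + x + 1, classical derivative u'(x) = -6*x**2 + 4*x + 1.
φ(x) = sin(πx), so φ'(x) = π*cos(π*x).
Note φ(0) = φ(1) = 0, so the boundary term u·φ vanishes.
LHS = ∫_0^1 u(x) φ'(x) dx = ∫_0^1 (-2*π*x^3*cos(π*x) + 2*π*x^2*cos(π*x) + π*x*cos(π*x) + π*cos(π*x)) dx. Term by term:
  ∫_0^1 π*cos(π*x) dx = 0;  ∫_0^1 π*x*cos(π*x) dx = -2/π;  ∫_0^1 -2*π*x^3*cos(π*x) dx = -24/π^3 + 6/π;
  ∫_0^1 2*π*x^2*cos(π*x) dx = -4/π.
Sum: 0 − 2/π + -24/π^3 + 6/π − 4/π = -24/π^3.
So LHS = -24/π^3.
∫_0^1 v(x) φ(x) dx = ∫_0^1 (-12*x^2*sin(π*x) + 8*x*sin(π*x) + 2*sin(π*x)) dx. Term by term:
  ∫_0^1 2*sin(π*x) dx = 4/π;  ∫_0^1 -12*x^2*sin(π*x) dx = -12/π + 48/π^3;  ∫_0^1 8*x*sin(π*x) dx = 8/π.
Sum: 4/π + -12/π + 48/π^3 + 8/π = 48/π^3.
So RHS = -∫_0^1 v(x) φ(x) dx = -48/π^3.
LHS − RHS = 24/π^3 ≠ 0, so the identity fails.
(For a valid weak derivative the identity must hold for EVERY test function, in particular this one. The failure shows v is NOT the weak derivative of u.)
Correct weak derivative would be u'(x) = -6*x**2 + 4*x + 1.


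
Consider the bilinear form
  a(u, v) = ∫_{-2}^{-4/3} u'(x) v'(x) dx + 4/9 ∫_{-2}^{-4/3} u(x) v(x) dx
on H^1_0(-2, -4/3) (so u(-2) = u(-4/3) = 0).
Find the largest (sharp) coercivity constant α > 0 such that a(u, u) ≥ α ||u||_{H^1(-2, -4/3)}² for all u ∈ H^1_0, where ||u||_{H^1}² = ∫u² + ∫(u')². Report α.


α = (16 + 81*π^2)/(9*(4 + 9*π^2))

Coercivity of a(·,·) on H^1_0(-2, -4/3) means a(u, u) ≥ α ||u||_{H^1}² for every u ∈ H^1_0.
The interval has length L = 2/3, and Poincaré/coercivity depend only on L. Here a(u, u) = ∫(u')² + (4/9)·∫u².
Here 0 < c = 4/9 < 1. The condition a(u,u) ≥ α||u||_{H^1}² reads (1−α)∫(u')² ≥ (α−c)∫u². Any admissible α is ≤ 1 (rapidly oscillating u have ∫u²/∫(u')² → 0), and α = 1 would force 0 ≥ (1−c)∫u², impossible since c < 1; so 1−α > 0. By the sharp Poincaré inequality on H^1_0 of an interval of length L, ∫(u')² ≥ (π/L)²∫u² with equality for the first sine mode sin(π(x−x₀)/L) (x₀ the left endpoint), so the inequality holds for all u iff (1−α)(π/L)² ≥ α − c, i.e. α ≤ ((π/L)² + c)/((π/L)² + 1) = (1 + c(L/π)²)/(1 + (L/π)²). With (π/L)² = 9*π^2/4 and c = 4/9, the largest admissible constant is α = ((π/L)² + c)/((π/L)² + 1).
Simplifying, α = (16 + 81*π^2)/(9*(4 + 9*π^2)).


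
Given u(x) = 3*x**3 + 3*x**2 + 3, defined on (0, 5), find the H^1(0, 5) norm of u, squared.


||u||_{H^1}^2 = 3157755/14

The H^1 norm (squared) on an interval (0, L) is
  ||u||_{H^1}^2 = ∫_0^L u(x)^2 dx + ∫_0^L u'(x)^2 dx.
Compute u'(x) = 9*x**2 + 6*x.
Then u(x)^2 = 9*x**6 + 18*x**5 + 9*x**4 + 18*x**3 + 18*x**2 + 9 and u'(x)^2 = 81*x**4 + 108*x**3 + 36*x**2.
Integrate each monomial from 0 to 5 using ∫_0^5 c·x^n dx = c·5^(n+1)/(n+1):
  ∫_0^5 u(x)^2 dx = ∫_0^5 (9*x^6 + 18*x^5 + 9*x^4 + 18*x^3 + 18*x^2 + 9) dx. Term by term:
    ∫_0^5 9*x^6 dx = 703125/7;  ∫_0^5 18*x^5 dx = 46875;  ∫_0^5 9*x^4 dx = 5625;
    ∫_0^5 18*x^3 dx = 5625/2;  ∫_0^5 18*x^2 dx = 750;  ∫_0^5 9 dx = 45.
  Sum: 703125/7 + 46875 + 5625 + 5625/2 + 750 + 45 = 2191755/14.
  ∫_0^5 u'(x)^2 dx = ∫_0^5 (81*x^4 + 108*x^3 + 36*x^2) dx. Term by term:
    ∫_0^5 81*x^4 dx = 50625;  ∫_0^5 108*x^3 dx = 16875;  ∫_0^5 36*x^2 dx = 1500.
  Sum: 50625 + 16875 + 1500 = 69000.
Adding: ||u||_{H^1}^2 = 2191755/14 + 69000 = 3157755/14.


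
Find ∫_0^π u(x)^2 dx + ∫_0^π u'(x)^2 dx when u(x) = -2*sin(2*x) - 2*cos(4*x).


||u||_{H^1(0,π)}^2 = 44*π

u'(x) = 8*sin(4*x) - 4*cos(2*x).
Expand u² and (u')² and integrate term by term on (0, π), using: for integers n ≥ 1, ∫_0^π sin²(nx) dx = ∫_0^π cos²(nx) dx = π/2; for n ≠ n', ∫_0^π sin(nx)sin(n'x) dx = ∫_0^π cos(nx)cos(n'x) dx = 0; and by product-to-sum, ∫_0^π sin(nx)cos(n'x) dx = ½∫_0^π [sin((n+n')x) + sin((n−n')x)] dx, which is 0 when n+n' is even and 2n/(n²−n'²) when n+n' is odd (it need not vanish on (0, π)).
  u² squared terms: (-2)²·∫cos(4x)² dx = 4·π/2 = 2*π;  (-2)²·∫sin(2x)² dx = 4·π/2 = 2*π.
  u² cross terms: 2·(-2)·(-2)·∫cos(4x)·sin(2x) dx = 8·(0) = 0.
  So ∫_0^π u² dx = 2*π + 2*π + 0 = 4*π.
  (u')² squared terms: (-4)²·∫cos(2x)² dx = 16·π/2 = 8*π;  (8)²·∫sin(4x)² dx = 64·π/2 = 32*π.
  (u')² cross terms: 2·(-4)·(8)·∫cos(2x)·sin(4x) dx = -64·(0) = 0.
  So ∫_0^π (u')² dx = 8*π + 32*π + 0 = 40*π.
||u||_{H^1}^2 = (4*π) + (40*π) = 44*π.


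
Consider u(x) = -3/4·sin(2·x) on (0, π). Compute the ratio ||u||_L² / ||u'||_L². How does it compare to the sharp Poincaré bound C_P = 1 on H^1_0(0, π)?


||u||_L² / ||u'||_L² = 1/2 < C_P = 1.

u(x) = -3/4·sin(2·x), so u'(x) = -3*cos(2*x)/2.
Writing u(x) = A·sin(kπx/L) with A = -3/4 and k = 2, use ∫_0^L sin²(kπx/L) dx = L/2 and ∫_0^L cos²(kπx/L) dx = L/2.
u² = 9/16·sin²(2·x) and (u')² = 9/4·cos²(2·x), and each of sin², cos² integrates to L/2 = π/2 over (0, π).
∫_0^π u² dx = 9*π/32, so ||u||_L² = 3*sqrt(2)*sqrt(π)/8.
∫_0^π (u')² dx = 9*π/8, so ||u'||_L² = 3*sqrt(2)*sqrt(π)/4.
Ratio ||u||_L² / ||u'||_L² = 1/2.
Sharp Poincaré constant on H^1_0(0, π) is C_P = L/π = 1, achieved by sin(x).
This is the k = 2 harmonic; the ratio L/(kπ) is strictly less than C_P = L/π, consistent with the sharp inequality ||u||_L² ≤ C_P ||u'||_L².


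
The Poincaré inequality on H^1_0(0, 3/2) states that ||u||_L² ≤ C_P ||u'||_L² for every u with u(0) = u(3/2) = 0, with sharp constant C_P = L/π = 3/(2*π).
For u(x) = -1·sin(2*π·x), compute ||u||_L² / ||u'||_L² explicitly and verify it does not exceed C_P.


||u||_L² / ||u'||_L² = 1/(2*π) < C_P = 3/(2*π).

u(x) = -1·sin(2*π·x), so u'(x) = -2*π*cos(2*π*x).
Writing u(x) = A·sin(kπx/L) with A = -1 and k = 3, use ∫_0^L sin²(kπx/L) dx = L/2 and ∫_0^L cos²(kπx/L) dx = L/2.
u² = 1·sin²(2*π·x) and (u')² = 4*π^2·cos²(2*π·x), and each of sin², cos² integrates to L/2 = 3/4 over (0, 3/2).
∫_0^3/2 u² dx = 3/4, so ||u||_L² = sqrt(3)/2.
∫_0^3/2 (u')² dx = 3*π^2, so ||u'||_L² = sqrt(3)*π.
Ratio ||u||_L² / ||u'||_L² = 1/(2*π).
Sharp Poincaré constant on H^1_0(0, 3/2) is C_P = L/π = 3/(2*π), achieved by sin(2*π/3·x).
This is the k = 3 harmonic; the ratio L/(kπ) is strictly less than C_P = L/π, consistent with the sharp inequality ||u||_L² ≤ C_P ||u'||_L².


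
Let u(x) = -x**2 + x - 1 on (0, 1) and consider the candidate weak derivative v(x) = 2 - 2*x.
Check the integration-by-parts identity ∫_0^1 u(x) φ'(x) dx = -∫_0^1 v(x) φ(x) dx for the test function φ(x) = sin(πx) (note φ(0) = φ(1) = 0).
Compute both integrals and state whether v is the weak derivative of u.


LHS = 0, RHS = -2/π. No, v is not the weak derivative of u.

u(x) = -x**2 + x - 1, classical derivative u'(x) = 1 - 2*x.
φ(x) = sin(πx), so φ'(x) = π*cos(π*x).
Note φ(0) = φ(1) = 0, so the boundary term u·φ vanishes.
LHS = ∫_0^1 u(x) φ'(x) dx = ∫_0^1 (-π*x^2*cos(π*x) + π*x*cos(π*x) - π*cos(π*x)) dx. Term by term:
  ∫_0^1 -π*cos(π*x) dx = 0;  ∫_0^1 π*x*cos(π*x) dx = -2/π;  ∫_0^1 -π*x^2*cos(π*x) dx = 2/π.
Sum: 0 − 2/π + 2/π = 0.
So LHS = 0.
∫_0^1 v(x) φ(x) dx = ∫_0^1 (-2*x*sin(π*x) + 2*sin(π*x)) dx. Term by term:
  ∫_0^1 2*sin(π*x) dx = 4/π;  ∫_0^1 -2*x*sin(π*x) dx = -2/π.
Sum: 4/π − 2/π = 2/π.
So RHS = -∫_0^1 v(x) φ(x) dx = -2/π.
LHS − RHS = 2/π ≠ 0, so the identity fails.
(For a valid weak derivative the identity must hold for EVERY test function, in particular this one. The failure shows v is NOT the weak derivative of u.)
Correct weak derivative would be u'(x) = 1 - 2*x.


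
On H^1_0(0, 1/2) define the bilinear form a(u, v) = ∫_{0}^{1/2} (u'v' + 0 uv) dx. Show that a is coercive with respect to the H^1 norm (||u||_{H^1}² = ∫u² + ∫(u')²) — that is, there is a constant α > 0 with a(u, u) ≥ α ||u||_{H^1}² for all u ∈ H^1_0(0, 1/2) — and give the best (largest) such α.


α = 4*π^2/(1 + 4*π^2)

Coercivity of a(·,·) on H^1_0(0, 1/2) means a(u, u) ≥ α ||u||_{H^1}² for every u ∈ H^1_0.
The interval has length L = 1/2, and Poincaré/coercivity depend only on L. Here a(u, u) = ∫(u')² + (0)·∫u².
Here c = 0, so a(u,u) = ∫(u')² alone. The condition a(u,u) ≥ α||u||_{H^1}² reads (1−α)∫(u')² ≥ (α−c)∫u². Any admissible α is ≤ 1 (rapidly oscillating u have ∫u²/∫(u')² → 0), and α = 1 would force 0 ≥ (1−c)∫u², impossible since c < 1; so 1−α > 0. By the sharp Poincaré inequality on H^1_0 of an interval of length L, ∫(u')² ≥ (π/L)²∫u² with equality for the first sine mode sin(π(x−x₀)/L) (x₀ the left endpoint), so the inequality holds for all u iff (1−α)(π/L)² ≥ α − c, i.e. α ≤ ((π/L)² + c)/((π/L)² + 1) = (1 + c(L/π)²)/(1 + (L/π)²). (Direct route, valid since c ≤ 0: Poincaré gives c∫u² ≥ c(L/π)²∫(u')², so a(u,u) ≥ (1 + c(L/π)²)∫(u')², while ||u||_{H^1}² ≤ (1 + (L/π)²)∫(u')²; dividing yields the same α.) With (π/L)² = 4*π^2 and c = 0, the largest admissible constant is α = ((π/L)² + c)/((π/L)² + 1).
Simplifying, α = 4*π^2/(1 + 4*π^2).


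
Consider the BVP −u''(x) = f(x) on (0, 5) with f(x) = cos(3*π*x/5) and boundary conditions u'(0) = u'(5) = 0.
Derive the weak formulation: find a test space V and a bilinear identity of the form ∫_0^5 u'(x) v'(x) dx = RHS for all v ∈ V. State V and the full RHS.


V = H^1(0, 5) (no boundary constraint on v; u is determined up to an additive constant); weak form: ∫_0^5 u'v' dx = ∫_0^5 (cos(3*π*x/5)) v dx for all v ∈ V.

Multiply both sides by a test function v and integrate from 0 to 5:
  ∫_0^5 −u''(x) v(x) dx = ∫_0^5 f(x) v(x) dx.
Integrate the LHS by parts once:
  ∫_0^5 −u'' v dx = −[u'(x) v(x)]_0^5 + ∫_0^5 u'(x) v'(x) dx.
Thus ∫_0^5 u'(x) v'(x) dx = ∫_0^5 f(x) v(x) dx + [u'(x) v(x)]_0^5.
Choose V so that boundary terms are either known or forced to vanish.
u has homogeneous Neumann: u'(0) = u'(5) = 0. So [u' v]_0^5 = 0·v(5) − 0·v(0) = 0 for any v; take V = H^1(0, 5).
Weak formulation: find u (satisfying any essential BC) such that ∫_0^5 u'(x) v'(x) dx = ∫_0^5 f v dx for all v ∈ V (homogeneous Neumann, so boundary terms vanish).
Substituting f(x) = cos(3*π*x/5), the right-hand side is ∫_0^5 (cos(3*π*x/5)) v dx.
Compatibility check (pure Neumann): taking v ≡ 1 ∈ V gives 0 = ∫_0^5 f dx + (0) − (0), i.e. ∫_0^5 f dx must equal u'(0) − u'(5) = 0. Indeed ∫_0^5 (cos(3*π*x/5)) dx = 0, so the data are compatible. The solution is then unique only up to an additive constant (fix it e.g. by requiring ∫_0^5 u dx = 0).
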